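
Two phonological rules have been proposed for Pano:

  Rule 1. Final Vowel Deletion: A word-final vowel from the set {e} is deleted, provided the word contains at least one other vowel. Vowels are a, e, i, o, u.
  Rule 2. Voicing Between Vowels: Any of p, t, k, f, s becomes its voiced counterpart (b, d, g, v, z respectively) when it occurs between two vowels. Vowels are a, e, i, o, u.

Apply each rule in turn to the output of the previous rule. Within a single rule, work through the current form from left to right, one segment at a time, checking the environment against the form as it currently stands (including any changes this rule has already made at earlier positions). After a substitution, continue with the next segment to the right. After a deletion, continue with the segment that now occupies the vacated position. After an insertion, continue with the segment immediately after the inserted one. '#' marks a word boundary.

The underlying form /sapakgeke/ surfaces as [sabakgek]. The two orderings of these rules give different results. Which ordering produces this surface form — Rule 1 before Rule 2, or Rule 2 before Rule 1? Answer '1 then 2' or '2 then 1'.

Order 1 then 2:
  1 Final Vowel Deletion: [sapakgeke] → [sapakgek]
  2 Voicing Between Vowels: [sapakgek] → [sabakgek]
  result: [sabakgek]
Order 2 then 1:
  2 Voicing Between Vowels: [sapakgeke] → [sabakgege]
  1 Final Vowel Deletion: [sabakgege] → [sabakgeg]
  result: [sabakgeg]

1 then 2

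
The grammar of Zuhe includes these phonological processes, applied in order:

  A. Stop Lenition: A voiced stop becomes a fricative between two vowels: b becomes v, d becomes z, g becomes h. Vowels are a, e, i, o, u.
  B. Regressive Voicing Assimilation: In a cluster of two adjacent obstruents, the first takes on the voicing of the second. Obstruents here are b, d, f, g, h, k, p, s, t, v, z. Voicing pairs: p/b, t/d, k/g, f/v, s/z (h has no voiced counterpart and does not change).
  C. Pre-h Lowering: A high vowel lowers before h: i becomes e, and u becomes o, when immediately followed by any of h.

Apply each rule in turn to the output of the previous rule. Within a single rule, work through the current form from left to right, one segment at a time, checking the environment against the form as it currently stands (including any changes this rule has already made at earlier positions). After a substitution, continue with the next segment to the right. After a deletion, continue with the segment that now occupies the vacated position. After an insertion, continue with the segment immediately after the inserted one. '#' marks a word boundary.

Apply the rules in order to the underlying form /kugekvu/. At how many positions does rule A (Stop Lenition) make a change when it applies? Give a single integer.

1

A Stop Lenition: [kugekvu] → [kuhekvu]
B Regressive Voicing Assimilation: [kuhekvu] → [kuhegvu]
C Pre-h Lowering: [kuhegvu] → [kohegvu]
Rule A changed 1 position(s).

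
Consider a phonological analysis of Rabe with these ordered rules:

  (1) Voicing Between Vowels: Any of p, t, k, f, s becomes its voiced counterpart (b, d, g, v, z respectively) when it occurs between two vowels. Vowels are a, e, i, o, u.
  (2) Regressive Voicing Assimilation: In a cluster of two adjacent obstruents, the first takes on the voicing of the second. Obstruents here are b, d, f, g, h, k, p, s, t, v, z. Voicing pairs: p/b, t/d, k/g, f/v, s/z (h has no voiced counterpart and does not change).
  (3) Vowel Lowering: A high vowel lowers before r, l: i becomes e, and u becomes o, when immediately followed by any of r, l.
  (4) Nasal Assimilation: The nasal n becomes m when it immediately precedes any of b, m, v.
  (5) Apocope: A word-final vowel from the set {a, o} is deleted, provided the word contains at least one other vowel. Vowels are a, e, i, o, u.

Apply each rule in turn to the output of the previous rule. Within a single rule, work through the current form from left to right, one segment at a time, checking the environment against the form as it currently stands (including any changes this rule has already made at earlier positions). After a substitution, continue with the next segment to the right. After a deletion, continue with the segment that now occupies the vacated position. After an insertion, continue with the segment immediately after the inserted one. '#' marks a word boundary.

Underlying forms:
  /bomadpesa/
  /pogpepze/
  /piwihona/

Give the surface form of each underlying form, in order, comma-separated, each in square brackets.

[bomatpez], [pokpebze], [piwihon]

/bomadpesa/:
  (1) Voicing Between Vowels: [bomadpesa] → [bomadpeza]
  (2) Regressive Voicing Assimilation: [bomadpeza] → [bomatpeza]
  (3) Vowel Lowering: no change — [bomatpeza]
  (4) Nasal Assimilation: no change — [bomatpeza]
  (5) Apocope: [bomatpeza] → [bomatpez]
/pogpepze/:
  (1) Voicing Between Vowels: no change — [pogpepze]
  (2) Regressive Voicing Assimilation: [pogpepze] → [pokpebze]
  (3) Vowel Lowering: no change — [pokpebze]
  (4) Nasal Assimilation: no change — [pokpebze]
  (5) Apocope: no change — [pokpebze]
/piwihona/:
  (1) Voicing Between Vowels: no change — [piwihona]
  (2) Regressive Voicing Assimilation: no change — [piwihona]
  (3) Vowel Lowering: no change — [piwihona]
  (4) Nasal Assimilation: no change — [piwihona]
  (5) Apocope: [piwihona] → [piwihon]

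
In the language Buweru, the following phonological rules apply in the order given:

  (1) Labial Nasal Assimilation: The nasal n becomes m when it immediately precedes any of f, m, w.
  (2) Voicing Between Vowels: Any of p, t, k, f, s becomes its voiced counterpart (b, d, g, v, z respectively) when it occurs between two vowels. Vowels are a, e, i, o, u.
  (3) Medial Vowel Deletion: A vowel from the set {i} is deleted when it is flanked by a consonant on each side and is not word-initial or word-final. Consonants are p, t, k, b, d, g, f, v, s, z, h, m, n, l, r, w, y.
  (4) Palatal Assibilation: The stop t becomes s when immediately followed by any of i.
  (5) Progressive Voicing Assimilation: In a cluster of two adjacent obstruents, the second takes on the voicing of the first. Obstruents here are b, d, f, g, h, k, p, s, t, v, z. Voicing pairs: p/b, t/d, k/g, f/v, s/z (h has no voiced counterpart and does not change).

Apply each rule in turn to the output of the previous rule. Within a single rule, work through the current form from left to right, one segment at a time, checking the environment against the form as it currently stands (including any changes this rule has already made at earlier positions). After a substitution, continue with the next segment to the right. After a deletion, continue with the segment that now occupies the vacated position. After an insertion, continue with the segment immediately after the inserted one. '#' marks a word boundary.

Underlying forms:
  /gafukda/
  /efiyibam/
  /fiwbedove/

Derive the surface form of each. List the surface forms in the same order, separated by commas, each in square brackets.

/gafukda/:
  (1) Labial Nasal Assimilation: no change — [gafukda]
  (2) Voicing Between Vowels: [gafukda] → [gavukda]
  (3) Medial Vowel Deletion: no change — [gavukda]
  (4) Palatal Assibilation: no change — [gavukda]
  (5) Progressive Voicing Assimilation: [gavukda] → [gavukta]
/efiyibam/:
  (1) Labial Nasal Assimilation: no change — [efiyibam]
  (2) Voicing Between Vowels: [efiyibam] → [eviyibam]
  (3) Medial Vowel Deletion: [eviyibam] → [evybam]
  (4) Palatal Assibilation: no change — [evybam]
  (5) Progressive Voicing Assimilation: no change — [evybam]
/fiwbedove/:
  (1) Labial Nasal Assimilation: no change — [fiwbedove]
  (2) Voicing Between Vowels: no change — [fiwbedove]
  (3) Medial Vowel Deletion: [fiwbedove] → [fwbedove]
  (4) Palatal Assibilation: no change — [fwbedove]
  (5) Progressive Voicing Assimilation: no change — [fwbedove]

[gavukta], [evybam], [fwbedove]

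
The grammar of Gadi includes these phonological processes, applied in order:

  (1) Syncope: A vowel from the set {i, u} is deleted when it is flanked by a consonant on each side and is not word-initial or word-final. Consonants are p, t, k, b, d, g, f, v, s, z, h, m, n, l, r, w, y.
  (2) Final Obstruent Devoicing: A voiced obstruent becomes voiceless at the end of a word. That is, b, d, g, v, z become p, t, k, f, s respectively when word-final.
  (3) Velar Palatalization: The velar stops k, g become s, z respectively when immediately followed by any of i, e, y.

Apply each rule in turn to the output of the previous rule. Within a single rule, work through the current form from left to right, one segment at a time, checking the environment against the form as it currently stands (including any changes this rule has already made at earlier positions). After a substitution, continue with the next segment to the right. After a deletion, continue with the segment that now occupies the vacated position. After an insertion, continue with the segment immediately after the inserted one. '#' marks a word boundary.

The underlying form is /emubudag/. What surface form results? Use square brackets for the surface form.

(1) Syncope: [emubudag] → [embdag]
(2) Final Obstruent Devoicing: [embdag] → [embdak]
(3) Velar Palatalization: no change — [embdak]

[embdak]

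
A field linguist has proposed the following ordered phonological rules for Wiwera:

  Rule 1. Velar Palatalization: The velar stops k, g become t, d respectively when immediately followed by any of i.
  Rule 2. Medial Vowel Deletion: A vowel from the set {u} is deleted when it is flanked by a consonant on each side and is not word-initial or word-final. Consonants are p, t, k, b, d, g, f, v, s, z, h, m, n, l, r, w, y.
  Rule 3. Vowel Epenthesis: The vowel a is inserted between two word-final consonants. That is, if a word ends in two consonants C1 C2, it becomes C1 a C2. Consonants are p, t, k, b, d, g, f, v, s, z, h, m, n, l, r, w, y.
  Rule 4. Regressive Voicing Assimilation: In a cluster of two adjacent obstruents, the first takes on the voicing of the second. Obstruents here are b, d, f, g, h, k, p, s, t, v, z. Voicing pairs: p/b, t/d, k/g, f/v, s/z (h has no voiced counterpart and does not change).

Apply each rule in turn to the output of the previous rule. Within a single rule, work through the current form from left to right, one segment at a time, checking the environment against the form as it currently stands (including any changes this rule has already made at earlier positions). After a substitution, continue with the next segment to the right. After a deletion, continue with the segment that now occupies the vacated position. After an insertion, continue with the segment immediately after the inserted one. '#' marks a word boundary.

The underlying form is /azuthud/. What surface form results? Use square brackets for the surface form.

Rule 1 Velar Palatalization: no change — [azuthud]
Rule 2 Medial Vowel Deletion: [azuthud] → [azthd]
Rule 3 Vowel Epenthesis: [azthd] → [azthad]
Rule 4 Regressive Voicing Assimilation: [azthad] → [asthad]

[asthad]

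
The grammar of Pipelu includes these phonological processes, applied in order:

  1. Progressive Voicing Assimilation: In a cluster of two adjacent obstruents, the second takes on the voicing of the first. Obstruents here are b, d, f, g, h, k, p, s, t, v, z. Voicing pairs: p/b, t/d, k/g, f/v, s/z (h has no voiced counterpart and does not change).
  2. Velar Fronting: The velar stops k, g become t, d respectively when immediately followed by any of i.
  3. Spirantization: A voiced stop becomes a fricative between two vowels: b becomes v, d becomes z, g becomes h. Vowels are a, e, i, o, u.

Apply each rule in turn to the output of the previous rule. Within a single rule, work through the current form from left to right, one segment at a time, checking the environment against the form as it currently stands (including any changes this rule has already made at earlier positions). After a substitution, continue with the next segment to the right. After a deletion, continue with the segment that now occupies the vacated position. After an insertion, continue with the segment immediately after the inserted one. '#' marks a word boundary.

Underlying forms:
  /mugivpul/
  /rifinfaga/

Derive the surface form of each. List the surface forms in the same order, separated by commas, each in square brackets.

[muzivbul], [rifinfaha]

/mugivpul/:
  1 Progressive Voicing Assimilation: [mugivpul] → [mugivbul]
  2 Velar Fronting: [mugivbul] → [mudivbul]
  3 Spirantization: [mudivbul] → [muzivbul]
/rifinfaga/:
  1 Progressive Voicing Assimilation: no change — [rifinfaga]
  2 Velar Fronting: no change — [rifinfaga]
  3 Spirantization: [rifinfaga] → [rifinfaha]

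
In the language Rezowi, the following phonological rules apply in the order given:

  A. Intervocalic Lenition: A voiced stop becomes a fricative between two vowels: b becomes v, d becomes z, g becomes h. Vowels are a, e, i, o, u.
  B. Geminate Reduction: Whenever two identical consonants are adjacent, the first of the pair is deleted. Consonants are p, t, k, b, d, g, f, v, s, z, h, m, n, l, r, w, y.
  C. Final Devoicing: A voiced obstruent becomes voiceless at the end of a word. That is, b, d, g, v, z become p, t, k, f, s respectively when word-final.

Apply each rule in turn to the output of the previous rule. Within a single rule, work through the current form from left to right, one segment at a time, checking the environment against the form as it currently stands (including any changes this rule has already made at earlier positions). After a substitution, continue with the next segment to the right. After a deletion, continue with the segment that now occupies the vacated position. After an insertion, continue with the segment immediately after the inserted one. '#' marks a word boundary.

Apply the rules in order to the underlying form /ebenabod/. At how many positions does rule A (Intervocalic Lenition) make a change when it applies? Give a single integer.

A Intervocalic Lenition: [ebenabod] → [evenavod]
B Geminate Reduction: no change — [evenavod]
C Final Devoicing: [evenavod] → [evenavot]
Rule A changed 2 position(s).

2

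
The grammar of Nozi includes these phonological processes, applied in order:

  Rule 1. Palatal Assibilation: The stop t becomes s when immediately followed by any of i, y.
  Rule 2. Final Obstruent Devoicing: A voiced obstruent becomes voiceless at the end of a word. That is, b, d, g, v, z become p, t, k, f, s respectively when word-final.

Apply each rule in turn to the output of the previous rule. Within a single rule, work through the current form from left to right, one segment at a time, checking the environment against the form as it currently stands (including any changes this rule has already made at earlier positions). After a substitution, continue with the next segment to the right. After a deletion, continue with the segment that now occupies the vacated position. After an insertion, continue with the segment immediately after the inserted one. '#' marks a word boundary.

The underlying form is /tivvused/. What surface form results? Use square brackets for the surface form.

[sivvuset]

Rule 1 Palatal Assibilation: [tivvused] → [sivvused]
Rule 2 Final Obstruent Devoicing: [sivvused] → [sivvuset]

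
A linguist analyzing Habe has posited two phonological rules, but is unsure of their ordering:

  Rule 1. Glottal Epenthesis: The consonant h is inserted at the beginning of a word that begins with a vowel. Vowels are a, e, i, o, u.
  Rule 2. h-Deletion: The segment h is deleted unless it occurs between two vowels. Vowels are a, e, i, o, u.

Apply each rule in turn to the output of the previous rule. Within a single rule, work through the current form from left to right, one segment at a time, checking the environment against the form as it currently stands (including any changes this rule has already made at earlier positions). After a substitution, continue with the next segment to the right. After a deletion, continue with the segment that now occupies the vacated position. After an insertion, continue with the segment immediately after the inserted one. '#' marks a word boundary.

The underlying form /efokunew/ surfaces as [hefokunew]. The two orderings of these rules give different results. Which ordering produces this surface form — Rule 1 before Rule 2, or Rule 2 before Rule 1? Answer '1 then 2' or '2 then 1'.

Order 1 then 2:
  1 Glottal Epenthesis: [efokunew] → [hefokunew]
  2 h-Deletion: [hefokunew] → [efokunew]
  result: [efokunew]
Order 2 then 1:
  2 h-Deletion: no change — [efokunew]
  1 Glottal Epenthesis: [efokunew] → [hefokunew]
  result: [hefokunew]

2 then 1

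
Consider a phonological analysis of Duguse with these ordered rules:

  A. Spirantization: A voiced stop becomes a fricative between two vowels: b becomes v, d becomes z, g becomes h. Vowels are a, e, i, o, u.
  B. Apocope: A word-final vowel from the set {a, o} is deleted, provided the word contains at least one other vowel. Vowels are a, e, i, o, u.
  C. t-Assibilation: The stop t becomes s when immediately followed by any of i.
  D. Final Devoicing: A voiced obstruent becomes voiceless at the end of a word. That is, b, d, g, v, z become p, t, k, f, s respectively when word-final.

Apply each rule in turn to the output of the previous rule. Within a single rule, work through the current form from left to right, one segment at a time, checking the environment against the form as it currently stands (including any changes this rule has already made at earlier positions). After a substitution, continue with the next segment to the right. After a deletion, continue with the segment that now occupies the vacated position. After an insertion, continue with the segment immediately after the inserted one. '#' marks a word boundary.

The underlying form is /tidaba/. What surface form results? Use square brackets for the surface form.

A Spirantization: [tidaba] → [tizava]
B Apocope: [tizava] → [tizav]
C t-Assibilation: [tizav] → [sizav]
D Final Devoicing: [sizav] → [sizaf]

[sizaf]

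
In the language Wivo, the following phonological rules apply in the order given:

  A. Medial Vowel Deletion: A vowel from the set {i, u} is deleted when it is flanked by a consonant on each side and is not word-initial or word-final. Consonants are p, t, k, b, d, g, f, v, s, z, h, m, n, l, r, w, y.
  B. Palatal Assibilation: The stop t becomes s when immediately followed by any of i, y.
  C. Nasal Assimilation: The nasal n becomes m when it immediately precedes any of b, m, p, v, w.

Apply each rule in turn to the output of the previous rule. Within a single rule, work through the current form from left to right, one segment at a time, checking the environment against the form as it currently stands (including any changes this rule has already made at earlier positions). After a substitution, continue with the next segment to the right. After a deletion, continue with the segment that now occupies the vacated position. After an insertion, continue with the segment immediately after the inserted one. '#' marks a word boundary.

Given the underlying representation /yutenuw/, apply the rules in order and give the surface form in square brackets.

[ytemw]

A Medial Vowel Deletion: [yutenuw] → [ytenw]
B Palatal Assibilation: no change — [ytenw]
C Nasal Assimilation: [ytenw] → [ytemw]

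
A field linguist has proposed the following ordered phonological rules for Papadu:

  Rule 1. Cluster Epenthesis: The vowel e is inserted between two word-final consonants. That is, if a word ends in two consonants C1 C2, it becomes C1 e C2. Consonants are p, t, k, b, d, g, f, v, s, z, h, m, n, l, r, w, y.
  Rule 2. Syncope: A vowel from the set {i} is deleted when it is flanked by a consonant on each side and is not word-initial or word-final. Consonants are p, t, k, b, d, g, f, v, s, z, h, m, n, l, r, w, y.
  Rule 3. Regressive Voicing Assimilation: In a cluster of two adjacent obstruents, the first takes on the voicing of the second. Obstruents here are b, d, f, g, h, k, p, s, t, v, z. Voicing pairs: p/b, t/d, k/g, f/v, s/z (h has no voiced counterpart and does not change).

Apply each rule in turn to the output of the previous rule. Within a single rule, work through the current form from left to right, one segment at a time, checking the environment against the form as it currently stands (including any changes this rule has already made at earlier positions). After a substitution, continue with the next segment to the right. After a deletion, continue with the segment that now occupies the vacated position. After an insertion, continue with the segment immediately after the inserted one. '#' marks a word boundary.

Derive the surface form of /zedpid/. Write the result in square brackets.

[zetbd]

Rule 1 Cluster Epenthesis: no change — [zedpid]
Rule 2 Syncope: [zedpid] → [zedpd]
Rule 3 Regressive Voicing Assimilation: [zedpd] → [zetbd]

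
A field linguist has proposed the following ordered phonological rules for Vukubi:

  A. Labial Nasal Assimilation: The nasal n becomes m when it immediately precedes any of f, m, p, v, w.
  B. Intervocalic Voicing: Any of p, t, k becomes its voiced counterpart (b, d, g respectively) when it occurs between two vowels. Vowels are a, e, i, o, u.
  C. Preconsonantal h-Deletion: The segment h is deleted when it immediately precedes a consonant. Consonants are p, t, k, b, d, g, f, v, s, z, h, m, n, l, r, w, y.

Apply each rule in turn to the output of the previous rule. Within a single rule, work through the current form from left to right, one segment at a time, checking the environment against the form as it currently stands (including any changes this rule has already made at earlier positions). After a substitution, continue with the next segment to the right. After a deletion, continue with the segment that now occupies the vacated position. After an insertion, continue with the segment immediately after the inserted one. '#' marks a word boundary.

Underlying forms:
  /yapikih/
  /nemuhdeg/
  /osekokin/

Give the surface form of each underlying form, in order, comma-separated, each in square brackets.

[yabigih], [nemudeg], [osegogin]

/yapikih/:
  A Labial Nasal Assimilation: no change — [yapikih]
  B Intervocalic Voicing: [yapikih] → [yabigih]
  C Preconsonantal h-Deletion: no change — [yabigih]
/nemuhdeg/:
  A Labial Nasal Assimilation: no change — [nemuhdeg]
  B Intervocalic Voicing: no change — [nemuhdeg]
  C Preconsonantal h-Deletion: [nemuhdeg] → [nemudeg]
/osekokin/:
  A Labial Nasal Assimilation: no change — [osekokin]
  B Intervocalic Voicing: [osekokin] → [osegogin]
  C Preconsonantal h-Deletion: no change — [osegogin]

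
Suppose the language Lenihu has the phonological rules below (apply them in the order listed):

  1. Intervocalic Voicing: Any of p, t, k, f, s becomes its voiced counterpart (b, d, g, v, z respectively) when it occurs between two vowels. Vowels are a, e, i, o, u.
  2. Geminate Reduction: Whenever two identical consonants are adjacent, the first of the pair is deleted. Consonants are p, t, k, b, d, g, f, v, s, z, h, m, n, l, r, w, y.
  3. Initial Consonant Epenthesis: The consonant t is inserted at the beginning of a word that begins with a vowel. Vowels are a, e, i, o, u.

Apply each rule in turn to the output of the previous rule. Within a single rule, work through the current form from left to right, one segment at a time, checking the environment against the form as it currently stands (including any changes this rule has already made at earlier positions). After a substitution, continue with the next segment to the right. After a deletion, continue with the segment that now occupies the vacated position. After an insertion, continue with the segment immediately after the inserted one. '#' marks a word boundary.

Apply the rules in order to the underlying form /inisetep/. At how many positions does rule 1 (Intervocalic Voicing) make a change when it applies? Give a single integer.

2

1 Intervocalic Voicing: [inisetep] → [inizedep]
2 Geminate Reduction: no change — [inizedep]
3 Initial Consonant Epenthesis: [inizedep] → [tinizedep]
Rule 1 changed 2 position(s).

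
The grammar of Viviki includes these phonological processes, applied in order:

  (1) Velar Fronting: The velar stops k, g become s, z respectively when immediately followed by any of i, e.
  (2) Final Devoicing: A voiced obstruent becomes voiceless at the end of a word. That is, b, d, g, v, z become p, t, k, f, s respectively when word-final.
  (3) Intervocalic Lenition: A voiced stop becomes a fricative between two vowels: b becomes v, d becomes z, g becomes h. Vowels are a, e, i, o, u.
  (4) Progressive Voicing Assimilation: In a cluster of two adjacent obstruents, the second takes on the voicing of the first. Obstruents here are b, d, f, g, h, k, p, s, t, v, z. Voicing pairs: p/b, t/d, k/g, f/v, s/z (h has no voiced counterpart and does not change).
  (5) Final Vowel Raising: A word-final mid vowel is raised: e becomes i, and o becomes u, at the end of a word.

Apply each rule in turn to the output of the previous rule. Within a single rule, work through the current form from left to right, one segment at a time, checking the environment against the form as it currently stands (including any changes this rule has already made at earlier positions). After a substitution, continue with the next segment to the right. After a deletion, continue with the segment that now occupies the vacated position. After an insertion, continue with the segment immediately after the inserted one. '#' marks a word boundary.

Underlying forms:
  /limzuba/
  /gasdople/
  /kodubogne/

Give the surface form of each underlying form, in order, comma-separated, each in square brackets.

[limzuva], [gastopli], [kozuvogni]

/limzuba/:
  (1) Velar Fronting: no change — [limzuba]
  (2) Final Devoicing: no change — [limzuba]
  (3) Intervocalic Lenition: [limzuba] → [limzuva]
  (4) Progressive Voicing Assimilation: no change — [limzuva]
  (5) Final Vowel Raising: no change — [limzuva]
/gasdople/:
  (1) Velar Fronting: no change — [gasdople]
  (2) Final Devoicing: no change — [gasdople]
  (3) Intervocalic Lenition: no change — [gasdople]
  (4) Progressive Voicing Assimilation: [gasdople] → [gastople]
  (5) Final Vowel Raising: [gastople] → [gastopli]
/kodubogne/:
  (1) Velar Fronting: no change — [kodubogne]
  (2) Final Devoicing: no change — [kodubogne]
  (3) Intervocalic Lenition: [kodubogne] → [kozuvogne]
  (4) Progressive Voicing Assimilation: no change — [kozuvogne]
  (5) Final Vowel Raising: [kozuvogne] → [kozuvogni]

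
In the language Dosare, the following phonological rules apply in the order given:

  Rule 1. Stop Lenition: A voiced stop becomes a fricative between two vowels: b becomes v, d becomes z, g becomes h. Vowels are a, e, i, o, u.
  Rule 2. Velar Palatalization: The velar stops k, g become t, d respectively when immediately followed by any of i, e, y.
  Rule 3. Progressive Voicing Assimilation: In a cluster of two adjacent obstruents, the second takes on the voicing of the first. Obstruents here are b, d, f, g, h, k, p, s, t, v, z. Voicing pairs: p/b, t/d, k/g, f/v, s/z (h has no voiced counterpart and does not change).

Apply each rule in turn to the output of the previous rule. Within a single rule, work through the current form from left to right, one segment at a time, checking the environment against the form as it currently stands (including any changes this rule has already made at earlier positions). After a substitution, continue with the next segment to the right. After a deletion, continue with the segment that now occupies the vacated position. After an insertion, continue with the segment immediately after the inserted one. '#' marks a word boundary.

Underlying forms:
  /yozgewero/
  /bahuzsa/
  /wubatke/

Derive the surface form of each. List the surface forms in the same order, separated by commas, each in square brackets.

/yozgewero/:
  Rule 1 Stop Lenition: no change — [yozgewero]
  Rule 2 Velar Palatalization: [yozgewero] → [yozdewero]
  Rule 3 Progressive Voicing Assimilation: no change — [yozdewero]
/bahuzsa/:
  Rule 1 Stop Lenition: no change — [bahuzsa]
  Rule 2 Velar Palatalization: no change — [bahuzsa]
  Rule 3 Progressive Voicing Assimilation: [bahuzsa] → [bahuzza]
/wubatke/:
  Rule 1 Stop Lenition: [wubatke] → [wuvatke]
  Rule 2 Velar Palatalization: [wuvatke] → [wuvatte]
  Rule 3 Progressive Voicing Assimilation: no change — [wuvatte]

[yozdewero], [bahuzza], [wuvatte]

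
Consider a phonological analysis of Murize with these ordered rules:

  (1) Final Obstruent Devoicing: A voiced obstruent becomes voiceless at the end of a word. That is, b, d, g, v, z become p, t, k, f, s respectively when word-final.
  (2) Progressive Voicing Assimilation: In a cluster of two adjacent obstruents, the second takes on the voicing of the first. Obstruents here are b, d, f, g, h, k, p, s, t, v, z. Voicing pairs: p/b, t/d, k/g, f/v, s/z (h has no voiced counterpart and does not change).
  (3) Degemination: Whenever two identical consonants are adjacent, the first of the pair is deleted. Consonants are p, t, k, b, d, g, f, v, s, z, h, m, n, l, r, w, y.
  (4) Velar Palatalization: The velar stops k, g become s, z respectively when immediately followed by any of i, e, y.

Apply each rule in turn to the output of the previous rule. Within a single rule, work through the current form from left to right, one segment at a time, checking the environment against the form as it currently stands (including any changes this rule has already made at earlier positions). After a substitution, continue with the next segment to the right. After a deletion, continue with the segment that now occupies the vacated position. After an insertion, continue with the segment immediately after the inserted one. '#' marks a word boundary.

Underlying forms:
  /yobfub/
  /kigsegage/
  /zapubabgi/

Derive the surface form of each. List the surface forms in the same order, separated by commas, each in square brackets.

/yobfub/:
  (1) Final Obstruent Devoicing: [yobfub] → [yobfup]
  (2) Progressive Voicing Assimilation: [yobfup] → [yobvup]
  (3) Degemination: no change — [yobvup]
  (4) Velar Palatalization: no change — [yobvup]
/kigsegage/:
  (1) Final Obstruent Devoicing: no change — [kigsegage]
  (2) Progressive Voicing Assimilation: [kigsegage] → [kigzegage]
  (3) Degemination: no change — [kigzegage]
  (4) Velar Palatalization: [kigzegage] → [sigzegaze]
/zapubabgi/:
  (1) Final Obstruent Devoicing: no change — [zapubabgi]
  (2) Progressive Voicing Assimilation: no change — [zapubabgi]
  (3) Degemination: no change — [zapubabgi]
  (4) Velar Palatalization: [zapubabgi] → [zapubabzi]

[yobvup], [sigzegaze], [zapubabzi]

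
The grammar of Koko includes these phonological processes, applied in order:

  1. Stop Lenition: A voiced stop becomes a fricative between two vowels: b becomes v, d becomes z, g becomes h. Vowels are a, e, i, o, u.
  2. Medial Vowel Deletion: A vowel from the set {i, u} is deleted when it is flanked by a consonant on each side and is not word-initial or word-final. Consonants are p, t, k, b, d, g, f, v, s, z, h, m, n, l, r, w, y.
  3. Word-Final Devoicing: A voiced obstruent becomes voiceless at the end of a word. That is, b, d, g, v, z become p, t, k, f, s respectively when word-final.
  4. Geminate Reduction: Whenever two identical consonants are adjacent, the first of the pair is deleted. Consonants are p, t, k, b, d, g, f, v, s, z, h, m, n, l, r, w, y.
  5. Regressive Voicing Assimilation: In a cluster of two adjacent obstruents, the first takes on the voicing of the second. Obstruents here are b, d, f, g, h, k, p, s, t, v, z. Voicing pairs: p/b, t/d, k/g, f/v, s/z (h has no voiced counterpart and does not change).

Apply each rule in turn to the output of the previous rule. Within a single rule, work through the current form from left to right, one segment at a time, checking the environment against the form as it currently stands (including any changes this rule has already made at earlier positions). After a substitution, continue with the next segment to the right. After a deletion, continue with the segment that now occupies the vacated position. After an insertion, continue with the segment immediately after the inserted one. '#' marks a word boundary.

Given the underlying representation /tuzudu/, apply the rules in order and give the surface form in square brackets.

[dzu]

1 Stop Lenition: [tuzudu] → [tuzuzu]
2 Medial Vowel Deletion: [tuzuzu] → [tzzu]
3 Word-Final Devoicing: no change — [tzzu]
4 Geminate Reduction: [tzzu] → [tzu]
5 Regressive Voicing Assimilation: [tzu] → [dzu]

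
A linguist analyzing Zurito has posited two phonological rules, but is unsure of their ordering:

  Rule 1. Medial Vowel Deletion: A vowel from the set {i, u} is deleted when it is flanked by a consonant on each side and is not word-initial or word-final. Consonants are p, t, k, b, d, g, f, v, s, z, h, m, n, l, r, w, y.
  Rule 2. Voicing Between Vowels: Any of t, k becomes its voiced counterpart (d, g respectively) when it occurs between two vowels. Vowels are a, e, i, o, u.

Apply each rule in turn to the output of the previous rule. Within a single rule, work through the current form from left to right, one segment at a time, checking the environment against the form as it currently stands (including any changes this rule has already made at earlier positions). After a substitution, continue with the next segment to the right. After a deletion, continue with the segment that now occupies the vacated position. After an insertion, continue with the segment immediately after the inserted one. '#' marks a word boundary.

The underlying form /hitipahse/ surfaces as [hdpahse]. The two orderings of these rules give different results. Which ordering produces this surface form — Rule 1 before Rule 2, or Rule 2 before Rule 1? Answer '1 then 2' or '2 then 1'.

Order 1 then 2:
  1 Medial Vowel Deletion: [hitipahse] → [htpahse]
  2 Voicing Between Vowels: no change — [htpahse]
  result: [htpahse]
Order 2 then 1:
  2 Voicing Between Vowels: [hitipahse] → [hidipahse]
  1 Medial Vowel Deletion: [hidipahse] → [hdpahse]
  result: [hdpahse]

2 then 1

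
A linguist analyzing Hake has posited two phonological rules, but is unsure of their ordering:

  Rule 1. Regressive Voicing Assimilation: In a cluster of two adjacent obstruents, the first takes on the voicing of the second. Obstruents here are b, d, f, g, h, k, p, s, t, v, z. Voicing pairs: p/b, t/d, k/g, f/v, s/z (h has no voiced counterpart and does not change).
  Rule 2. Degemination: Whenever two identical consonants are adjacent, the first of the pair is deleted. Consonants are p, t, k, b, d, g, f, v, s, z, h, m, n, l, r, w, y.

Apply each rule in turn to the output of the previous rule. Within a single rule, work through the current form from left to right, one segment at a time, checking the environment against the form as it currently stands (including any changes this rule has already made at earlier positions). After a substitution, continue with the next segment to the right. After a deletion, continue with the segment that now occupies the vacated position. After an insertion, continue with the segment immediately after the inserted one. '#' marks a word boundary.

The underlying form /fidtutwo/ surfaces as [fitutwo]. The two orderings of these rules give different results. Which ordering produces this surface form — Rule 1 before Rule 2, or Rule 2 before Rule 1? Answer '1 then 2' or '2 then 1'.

1 then 2

Order 1 then 2:
  1 Regressive Voicing Assimilation: [fidtutwo] → [fittutwo]
  2 Degemination: [fittutwo] → [fitutwo]
  result: [fitutwo]
Order 2 then 1:
  2 Degemination: no change — [fidtutwo]
  1 Regressive Voicing Assimilation: [fidtutwo] → [fittutwo]
  result: [fittutwo]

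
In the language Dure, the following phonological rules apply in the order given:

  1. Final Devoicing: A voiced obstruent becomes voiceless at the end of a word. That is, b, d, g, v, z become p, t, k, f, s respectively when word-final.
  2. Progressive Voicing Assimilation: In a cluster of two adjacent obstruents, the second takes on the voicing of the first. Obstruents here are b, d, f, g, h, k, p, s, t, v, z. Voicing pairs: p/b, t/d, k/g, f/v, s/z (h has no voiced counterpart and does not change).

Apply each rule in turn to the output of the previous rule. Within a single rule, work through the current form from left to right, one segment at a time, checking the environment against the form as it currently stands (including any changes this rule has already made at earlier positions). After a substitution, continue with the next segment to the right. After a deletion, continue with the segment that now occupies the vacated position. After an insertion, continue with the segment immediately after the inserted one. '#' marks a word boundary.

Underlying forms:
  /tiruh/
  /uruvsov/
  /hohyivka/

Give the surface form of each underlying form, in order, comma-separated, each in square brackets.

/tiruh/:
  1 Final Devoicing: no change — [tiruh]
  2 Progressive Voicing Assimilation: no change — [tiruh]
/uruvsov/:
  1 Final Devoicing: [uruvsov] → [uruvsof]
  2 Progressive Voicing Assimilation: [uruvsof] → [uruvzof]
/hohyivka/:
  1 Final Devoicing: no change — [hohyivka]
  2 Progressive Voicing Assimilation: [hohyivka] → [hohyivga]

[tiruh], [uruvzof], [hohyivga]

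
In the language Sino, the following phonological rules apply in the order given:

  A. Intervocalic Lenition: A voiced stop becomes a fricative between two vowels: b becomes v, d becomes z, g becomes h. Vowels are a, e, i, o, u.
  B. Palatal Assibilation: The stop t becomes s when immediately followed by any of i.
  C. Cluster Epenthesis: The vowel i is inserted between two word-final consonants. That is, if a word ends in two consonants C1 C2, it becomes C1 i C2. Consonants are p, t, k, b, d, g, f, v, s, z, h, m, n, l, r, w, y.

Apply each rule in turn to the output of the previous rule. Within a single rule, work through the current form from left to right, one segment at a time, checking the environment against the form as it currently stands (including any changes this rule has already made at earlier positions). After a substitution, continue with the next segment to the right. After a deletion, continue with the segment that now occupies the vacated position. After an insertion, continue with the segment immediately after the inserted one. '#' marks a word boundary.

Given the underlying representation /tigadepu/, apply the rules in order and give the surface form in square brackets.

[sihazepu]

A Intervocalic Lenition: [tigadepu] → [tihazepu]
B Palatal Assibilation: [tihazepu] → [sihazepu]
C Cluster Epenthesis: no change — [sihazepu]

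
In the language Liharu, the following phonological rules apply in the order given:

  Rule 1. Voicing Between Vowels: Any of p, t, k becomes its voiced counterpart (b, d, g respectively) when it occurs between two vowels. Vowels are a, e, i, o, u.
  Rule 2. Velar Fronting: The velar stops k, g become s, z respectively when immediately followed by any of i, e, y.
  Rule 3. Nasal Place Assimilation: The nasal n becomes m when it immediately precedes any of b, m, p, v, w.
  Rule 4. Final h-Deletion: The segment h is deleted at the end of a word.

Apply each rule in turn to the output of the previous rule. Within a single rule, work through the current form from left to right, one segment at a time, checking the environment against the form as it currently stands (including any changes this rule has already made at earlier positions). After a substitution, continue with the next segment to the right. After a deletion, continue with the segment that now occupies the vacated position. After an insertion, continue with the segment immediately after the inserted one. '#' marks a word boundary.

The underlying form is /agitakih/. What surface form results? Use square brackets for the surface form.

[azidazi]

Rule 1 Voicing Between Vowels: [agitakih] → [agidagih]
Rule 2 Velar Fronting: [agidagih] → [azidazih]
Rule 3 Nasal Place Assimilation: no change — [azidazih]
Rule 4 Final h-Deletion: [azidazih] → [azidazi]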